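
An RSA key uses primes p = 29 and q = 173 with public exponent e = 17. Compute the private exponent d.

φ(n) = (p−1)(q−1) = 28·172 = 4816.
Need d with 17·d ≡ 1 (mod 4816). Apply the extended Euclidean algorithm:
4816 = 283*17 + 5
17 = 3*5 + 2
5 = 2*2 + 1
2 = 2*1 + 0
Back-substitute:
1 = 5 − 2·2
1 = −2·17 + 7·5
1 = 7·4816 − 1983·17
So 17·(-1983) ≡ 1 (mod 4816), hence d ≡ -1983 ≡ 2833 (mod 4816).

2833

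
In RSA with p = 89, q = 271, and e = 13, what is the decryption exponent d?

18277

φ(n) = (p−1)(q−1) = 88·270 = 23760.
Need d with 13·d ≡ 1 (mod 23760). Apply the extended Euclidean algorithm:
23760 = 1827×13 + 9
13 = 1×9 + 4
9 = 2×4 + 1
4 = 4×1 + 0
Back-substitute:
1 = 9 − 2·4
1 = −2·13 + 3·9
1 = 3·23760 − 5483·13
So 13·(-5483) ≡ 1 (mod 23760), hence d ≡ -5483 ≡ 18277 (mod 23760).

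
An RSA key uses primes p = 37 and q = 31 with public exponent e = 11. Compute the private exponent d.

491

φ(n) = (p−1)(q−1) = 36·30 = 1080.
Need d with 11·d ≡ 1 (mod 1080). Apply the extended Euclidean algorithm:
1080 = 98×11 + 2
11 = 5×2 + 1
2 = 2×1 + 0
Back-substitute:
1 = 11 − 5·2
1 = −5·1080 + 491·11
So 11·491 ≡ 1 (mod 1080), hence d = 491.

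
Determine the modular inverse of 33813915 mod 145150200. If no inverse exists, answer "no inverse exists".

no inverse exists

Euclidean algorithm on 145150200, 33813915:
145150200 = 4*33813915 + 9894540
33813915 = 3*9894540 + 4130295
9894540 = 2*4130295 + 1633950
4130295 = 2*1633950 + 862395
1633950 = 1*862395 + 771555
862395 = 1*771555 + 90840
771555 = 8*90840 + 44835
90840 = 2*44835 + 1170
44835 = 38*1170 + 375
1170 = 3*375 + 45
375 = 8*45 + 15
45 = 3*15 + 0
The gcd is 15, not 1, hence no inverse exists.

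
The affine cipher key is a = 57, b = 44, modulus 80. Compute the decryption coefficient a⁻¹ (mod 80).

73

Run Euclid on (80, 57):
80 = 1×57 + 23
57 = 2×23 + 11
23 = 2×11 + 1
11 = 11×1 + 0
gcd = 1, so the inverse exists. Back-substitute:
1 = 23 − 2·11
1 = −2·57 + 5·23
1 = 5·80 − 7·57
Hence 57⁻¹ ≡ -7 ≡ 73 (mod 80).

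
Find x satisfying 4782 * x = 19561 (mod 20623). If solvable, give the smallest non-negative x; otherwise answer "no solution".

15577

First find gcd(4782, 20623):
20623 = 4×4782 + 1495
4782 = 3×1495 + 297
1495 = 5×297 + 10
297 = 29×10 + 7
10 = 1×7 + 3
7 = 2×3 + 1
3 = 3×1 + 0
gcd = 1, so a unique solution mod 20623 exists.
Back-substitute for the Bézout coefficients:
1 = 7 − 2·3
1 = −2·10 + 3·7
1 = 3·297 − 89·10
1 = −89·1495 + 448·297
1 = 448·4782 − 1433·1495
1 = −1433·20623 + 6180·4782
So 4782·(6180) ≡ 1 (mod 20623), giving 4782⁻¹ ≡ 6180.
x ≡ 4782⁻¹·19561 ≡ 6180·19561 ≡ 15577 (mod 20623).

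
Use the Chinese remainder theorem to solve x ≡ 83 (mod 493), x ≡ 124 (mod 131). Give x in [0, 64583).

57764

Write x = 83 + 493·k. Then 493·k ≡ 124 − 83 ≡ 41 (mod 131).
Need 493⁻¹ mod 131. Extended Euclid on (131, 100):
131 = 1×100 + 31
100 = 3×31 + 7
31 = 4×7 + 3
7 = 2×3 + 1
3 = 3×1 + 0
Back-substitute:
1 = 7 − 2·3
1 = −2·31 + 9·7
1 = 9·100 − 29·31
1 = −29·131 + 38·100
493⁻¹ ≡ 38 (mod 131), so k ≡ 38·41 ≡ 117 (mod 131).
x = 83 + 493·117 = 57764.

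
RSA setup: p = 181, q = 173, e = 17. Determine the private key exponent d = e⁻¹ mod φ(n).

20033

φ(n) = (p−1)(q−1) = 180·172 = 30960.
Need d with 17·d ≡ 1 (mod 30960). Apply the extended Euclidean algorithm:
30960 = 1821·17 + 3
17 = 5·3 + 2
3 = 1·2 + 1
2 = 2·1 + 0
Back-substitute:
1 = 3 − 2
1 = −17 + 6·3
1 = 6·30960 − 10927·17
So 17·(-10927) ≡ 1 (mod 30960), hence d ≡ -10927 ≡ 20033 (mod 30960).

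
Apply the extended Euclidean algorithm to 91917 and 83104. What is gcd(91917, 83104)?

7

Euclidean algorithm:
91917 = 1×83104 + 8813
83104 = 9×8813 + 3787
8813 = 2×3787 + 1239
3787 = 3×1239 + 70
1239 = 17×70 + 49
70 = 1×49 + 21
49 = 2×21 + 7
21 = 3×7 + 0
gcd(91917, 83104) = 7.
Back-substituting:
7 = 49 − 2·21
7 = −2·70 + 3·49
7 = 3·1239 − 53·70
7 = −53·3787 + 162·1239
7 = 162·8813 − 377·3787
7 = −377·83104 + 3555·8813
7 = 3555·91917 − 3932·83104
So 7 = (3555)·91917 + (-3932)·83104.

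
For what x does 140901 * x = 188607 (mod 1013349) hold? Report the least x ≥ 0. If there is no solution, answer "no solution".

168393

First find gcd(140901, 1013349):
1013349 = 7*140901 + 27042
140901 = 5*27042 + 5691
27042 = 4*5691 + 4278
5691 = 1*4278 + 1413
4278 = 3*1413 + 39
1413 = 36*39 + 9
39 = 4*9 + 3
9 = 3*3 + 0
gcd = 3 and 3 | 188607, so solutions exist. Divide through by 3: 46967x ≡ 62869 (mod 337783).
Now find 46967⁻¹ mod 337783:
337783 = 7*46967 + 9014
46967 = 5*9014 + 1897
9014 = 4*1897 + 1426
1897 = 1*1426 + 471
1426 = 3*471 + 13
471 = 36*13 + 3
13 = 4*3 + 1
3 = 3*1 + 0
Back-substitute:
1 = 13 − 4·3
1 = −4·471 + 145·13
1 = 145·1426 − 439·471
1 = −439·1897 + 584·1426
1 = 584·9014 − 2775·1897
1 = −2775·46967 + 14459·9014
1 = 14459·337783 − 103988·46967
So 46967·(-103988) ≡ 1 (mod 337783), i.e. 46967⁻¹ ≡ 233795.
Then x ≡ 233795·62869 ≡ 168393 (mod 337783); the smallest non-negative solution is x = 168393.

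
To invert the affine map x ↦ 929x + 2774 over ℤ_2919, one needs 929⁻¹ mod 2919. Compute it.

1172

Run Euclid on (2919, 929):
2919 = 3*929 + 132
929 = 7*132 + 5
132 = 26*5 + 2
5 = 2*2 + 1
2 = 2*1 + 0
Since gcd(929, 2919) = 1, back-substitute to write 1 as a combination:
1 = 5 − 2·2
1 = −2·132 + 53·5
1 = 53·929 − 373·132
1 = −373·2919 + 1172·929
So 929·1172 ≡ 1 (mod 2919).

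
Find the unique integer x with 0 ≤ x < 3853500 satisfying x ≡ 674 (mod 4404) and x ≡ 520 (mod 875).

3299270

Write x = 674 + 4404·k. Then 4404·k ≡ 520 − 674 ≡ 721 (mod 875).
Need 4404⁻¹ mod 875. Extended Euclid on (875, 29):
875 = 30×29 + 5
29 = 5×5 + 4
5 = 1×4 + 1
4 = 4×1 + 0
Back-substitute:
1 = 5 − 4
1 = −29 + 6·5
1 = 6·875 − 181·29
4404⁻¹ ≡ 694 (mod 875), so k ≡ 694·721 ≡ 749 (mod 875).
x = 674 + 4404·749 = 3299270.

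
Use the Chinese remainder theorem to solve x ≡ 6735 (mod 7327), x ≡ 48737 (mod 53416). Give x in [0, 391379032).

111421097

Write x = 6735 + 7327·k. Then 7327·k ≡ 48737 − 6735 ≡ 42002 (mod 53416).
Need 7327⁻¹ mod 53416. Extended Euclid on (53416, 7327):
53416 = 7·7327 + 2127
7327 = 3·2127 + 946
2127 = 2·946 + 235
946 = 4·235 + 6
235 = 39·6 + 1
6 = 6·1 + 0
Back-substitute:
1 = 235 − 39·6
1 = −39·946 + 157·235
1 = 157·2127 − 353·946
1 = −353·7327 + 1216·2127
1 = 1216·53416 − 8865·7327
7327⁻¹ ≡ 44551 (mod 53416), so k ≡ 44551·42002 ≡ 15206 (mod 53416).
x = 6735 + 7327·15206 = 111421097.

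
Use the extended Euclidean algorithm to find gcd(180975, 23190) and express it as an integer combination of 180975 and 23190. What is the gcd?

Apply Euclid's algorithm to 180975 and 23190:
180975 = 7×23190 + 18645
23190 = 1×18645 + 4545
18645 = 4×4545 + 465
4545 = 9×465 + 360
465 = 1×360 + 105
360 = 3×105 + 45
105 = 2×45 + 15
45 = 3×15 + 0
gcd(180975, 23190) = 15.
Back-substituting:
15 = 105 − 2·45
15 = −2·360 + 7·105
15 = 7·465 − 9·360
15 = −9·4545 + 88·465
15 = 88·18645 − 361·4545
15 = −361·23190 + 449·18645
15 = 449·180975 − 3504·23190
So 15 = (449)·180975 + (-3504)·23190.

15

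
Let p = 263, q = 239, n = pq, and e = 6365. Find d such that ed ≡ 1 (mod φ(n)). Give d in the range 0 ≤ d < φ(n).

42165

φ(n) = (p−1)(q−1) = 262·238 = 62356.
Need d with 6365·d ≡ 1 (mod 62356). Apply the extended Euclidean algorithm:
62356 = 9*6365 + 5071
6365 = 1*5071 + 1294
5071 = 3*1294 + 1189
1294 = 1*1189 + 105
1189 = 11*105 + 34
105 = 3*34 + 3
34 = 11*3 + 1
3 = 3*1 + 0
Back-substitute:
1 = 34 − 11·3
1 = −11·105 + 34·34
1 = 34·1189 − 385·105
1 = −385·1294 + 419·1189
1 = 419·5071 − 1642·1294
1 = −1642·6365 + 2061·5071
1 = 2061·62356 − 20191·6365
So 6365·(-20191) ≡ 1 (mod 62356), hence d ≡ -20191 ≡ 42165 (mod 62356).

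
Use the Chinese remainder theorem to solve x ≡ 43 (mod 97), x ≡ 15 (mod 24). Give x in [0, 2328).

Write x = 43 + 97·k. Then 97·k ≡ 15 − 43 ≡ 20 (mod 24).
Need 97⁻¹ mod 24. Extended Euclid on (24, 1):
24 = 24*1 + 0
97⁻¹ ≡ 1 (mod 24), so k ≡ 1·20 ≡ 20 (mod 24).
x = 43 + 97·20 = 1983.

1983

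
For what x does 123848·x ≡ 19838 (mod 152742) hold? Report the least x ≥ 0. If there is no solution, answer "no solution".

65581

First find gcd(123848, 152742):
152742 = 1·123848 + 28894
123848 = 4·28894 + 8272
28894 = 3·8272 + 4078
8272 = 2·4078 + 116
4078 = 35·116 + 18
116 = 6·18 + 8
18 = 2·8 + 2
8 = 4·2 + 0
gcd = 2 and 2 | 19838, so solutions exist. Divide through by 2: 61924x ≡ 9919 (mod 76371).
Now find 61924⁻¹ mod 76371:
76371 = 1×61924 + 14447
61924 = 4×14447 + 4136
14447 = 3×4136 + 2039
4136 = 2×2039 + 58
2039 = 35×58 + 9
58 = 6×9 + 4
9 = 2×4 + 1
4 = 4×1 + 0
Back-substitute:
1 = 9 − 2·4
1 = −2·58 + 13·9
1 = 13·2039 − 457·58
1 = −457·4136 + 927·2039
1 = 927·14447 − 3238·4136
1 = −3238·61924 + 13879·14447
1 = 13879·76371 − 17117·61924
So 61924·(-17117) ≡ 1 (mod 76371), i.e. 61924⁻¹ ≡ 59254.
Then x ≡ 59254·9919 ≡ 65581 (mod 76371); the smallest non-negative solution is x = 65581.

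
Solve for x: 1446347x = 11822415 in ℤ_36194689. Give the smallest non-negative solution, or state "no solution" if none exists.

First find gcd(1446347, 36194689):
36194689 = 25*1446347 + 36014
1446347 = 40*36014 + 5787
36014 = 6*5787 + 1292
5787 = 4*1292 + 619
1292 = 2*619 + 54
619 = 11*54 + 25
54 = 2*25 + 4
25 = 6*4 + 1
4 = 4*1 + 0
gcd = 1, so a unique solution mod 36194689 exists.
Back-substitute for the Bézout coefficients:
1 = 25 − 6·4
1 = −6·54 + 13·25
1 = 13·619 − 149·54
1 = −149·1292 + 311·619
1 = 311·5787 − 1393·1292
1 = −1393·36014 + 8669·5787
1 = 8669·1446347 − 348153·36014
1 = −348153·36194689 + 8712494·1446347
So 1446347·(8712494) ≡ 1 (mod 36194689), giving 1446347⁻¹ ≡ 8712494.
x ≡ 1446347⁻¹·11822415 ≡ 8712494·11822415 ≡ 18575566 (mod 36194689).

18575566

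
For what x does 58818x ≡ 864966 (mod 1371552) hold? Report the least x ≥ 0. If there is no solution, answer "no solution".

First find gcd(58818, 1371552):
1371552 = 23×58818 + 18738
58818 = 3×18738 + 2604
18738 = 7×2604 + 510
2604 = 5×510 + 54
510 = 9×54 + 24
54 = 2×24 + 6
24 = 4×6 + 0
gcd = 6 and 6 | 864966, so solutions exist. Divide through by 6: 9803x ≡ 144161 (mod 228592).
Now find 9803⁻¹ mod 228592:
228592 = 23*9803 + 3123
9803 = 3*3123 + 434
3123 = 7*434 + 85
434 = 5*85 + 9
85 = 9*9 + 4
9 = 2*4 + 1
4 = 4*1 + 0
Back-substitute:
1 = 9 − 2·4
1 = −2·85 + 19·9
1 = 19·434 − 97·85
1 = −97·3123 + 698·434
1 = 698·9803 − 2191·3123
1 = −2191·228592 + 51091·9803
So 9803⁻¹ ≡ 51091 (mod 228592).
Then x ≡ 51091·144161 ≡ 95411 (mod 228592); the smallest non-negative solution is x = 95411.

95411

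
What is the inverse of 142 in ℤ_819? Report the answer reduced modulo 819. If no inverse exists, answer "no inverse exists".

571

Run Euclid on (819, 142):
819 = 5·142 + 109
142 = 1·109 + 33
109 = 3·33 + 10
33 = 3·10 + 3
10 = 3·3 + 1
3 = 3·1 + 0
The gcd is 1. Working backward:
1 = 10 − 3·3
1 = −3·33 + 10·10
1 = 10·109 − 33·33
1 = −33·142 + 43·109
1 = 43·819 − 248·142
So 142·(-248) ≡ 1 (mod 819), and -248 ≡ 571 (mod 819).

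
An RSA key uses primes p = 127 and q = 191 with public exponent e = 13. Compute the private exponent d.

20257

φ(n) = (p−1)(q−1) = 126·190 = 23940.
Need d with 13·d ≡ 1 (mod 23940). Apply the extended Euclidean algorithm:
23940 = 1841·13 + 7
13 = 1·7 + 6
7 = 1·6 + 1
6 = 6·1 + 0
Back-substitute:
1 = 7 − 6
1 = −13 + 2·7
1 = 2·23940 − 3683·13
So 13·(-3683) ≡ 1 (mod 23940), hence d ≡ -3683 ≡ 20257 (mod 23940).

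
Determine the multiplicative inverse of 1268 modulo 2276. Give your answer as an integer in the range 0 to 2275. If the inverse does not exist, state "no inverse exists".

Compute gcd(1268, 2276):
2276 = 1×1268 + 1008
1268 = 1×1008 + 260
1008 = 3×260 + 228
260 = 1×228 + 32
228 = 7×32 + 4
32 = 8×4 + 0
gcd(1268, 2276) = 4 ≠ 1, so 1268 has no multiplicative inverse modulo 2276.

no inverse exists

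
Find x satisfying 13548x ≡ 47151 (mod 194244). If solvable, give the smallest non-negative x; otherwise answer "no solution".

gcd(13548, 194244):
194244 = 14×13548 + 4572
13548 = 2×4572 + 4404
4572 = 1×4404 + 168
4404 = 26×168 + 36
168 = 4×36 + 24
36 = 1×24 + 12
24 = 2×12 + 0
gcd = 12, but 12 ∤ 47151, so the congruence has no solution.

no solution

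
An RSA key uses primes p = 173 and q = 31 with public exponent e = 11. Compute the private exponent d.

φ(n) = (p−1)(q−1) = 172·30 = 5160.
Need d with 11·d ≡ 1 (mod 5160). Apply the extended Euclidean algorithm:
5160 = 469·11 + 1
11 = 11·1 + 0
Back-substitute:
1 = 5160 − 469·11
So 11·(-469) ≡ 1 (mod 5160), hence d ≡ -469 ≡ 4691 (mod 5160).

4691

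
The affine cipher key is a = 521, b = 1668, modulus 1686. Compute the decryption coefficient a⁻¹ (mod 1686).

Extended Euclidean algorithm:
1686 = 3*521 + 123
521 = 4*123 + 29
123 = 4*29 + 7
29 = 4*7 + 1
7 = 7*1 + 0
gcd = 1, so the inverse exists. Back-substitute:
1 = 29 − 4·7
1 = −4·123 + 17·29
1 = 17·521 − 72·123
1 = −72·1686 + 233·521
So 521·233 ≡ 1 (mod 1686).

233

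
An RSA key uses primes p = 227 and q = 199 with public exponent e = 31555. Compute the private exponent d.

φ(n) = (p−1)(q−1) = 226·198 = 44748.
Need d with 31555·d ≡ 1 (mod 44748). Apply the extended Euclidean algorithm:
44748 = 1·31555 + 13193
31555 = 2·13193 + 5169
13193 = 2·5169 + 2855
5169 = 1·2855 + 2314
2855 = 1·2314 + 541
2314 = 4·541 + 150
541 = 3·150 + 91
150 = 1·91 + 59
91 = 1·59 + 32
59 = 1·32 + 27
32 = 1·27 + 5
27 = 5·5 + 2
5 = 2·2 + 1
2 = 2·1 + 0
Back-substitute:
1 = 5 − 2·2
1 = −2·27 + 11·5
1 = 11·32 − 13·27
1 = −13·59 + 24·32
1 = 24·91 − 37·59
1 = −37·150 + 61·91
1 = 61·541 − 220·150
1 = −220·2314 + 941·541
1 = 941·2855 − 1161·2314
1 = −1161·5169 + 2102·2855
1 = 2102·13193 − 5365·5169
1 = −5365·31555 + 12832·13193
1 = 12832·44748 − 18197·31555
So 31555·(-18197) ≡ 1 (mod 44748), hence d ≡ -18197 ≡ 26551 (mod 44748).

26551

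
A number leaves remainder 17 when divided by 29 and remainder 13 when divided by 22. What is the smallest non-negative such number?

365

Write x = 17 + 29·k. Then 29·k ≡ 13 − 17 ≡ 18 (mod 22).
Need 29⁻¹ mod 22. Extended Euclid on (22, 7):
22 = 3·7 + 1
7 = 7·1 + 0
Back-substitute:
1 = 22 − 3·7
29⁻¹ ≡ 19 (mod 22), so k ≡ 19·18 ≡ 12 (mod 22).
x = 17 + 29·12 = 365.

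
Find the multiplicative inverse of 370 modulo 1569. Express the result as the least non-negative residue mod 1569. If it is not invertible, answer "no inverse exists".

1234

Run Euclid on (1569, 370):
1569 = 4·370 + 89
370 = 4·89 + 14
89 = 6·14 + 5
14 = 2·5 + 4
5 = 1·4 + 1
4 = 4·1 + 0
Since gcd(370, 1569) = 1, back-substitute to write 1 as a combination:
1 = 5 − 4
1 = −14 + 3·5
1 = 3·89 − 19·14
1 = −19·370 + 79·89
1 = 79·1569 − 335·370
So 370·(-335) ≡ 1 (mod 1569), and -335 ≡ 1234 (mod 1569).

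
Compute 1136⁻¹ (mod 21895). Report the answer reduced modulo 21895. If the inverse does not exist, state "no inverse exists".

16826

gcd(21895, 1136) by repeated division:
21895 = 19×1136 + 311
1136 = 3×311 + 203
311 = 1×203 + 108
203 = 1×108 + 95
108 = 1×95 + 13
95 = 7×13 + 4
13 = 3×4 + 1
4 = 4×1 + 0
Since gcd(1136, 21895) = 1, back-substitute to write 1 as a combination:
1 = 13 − 3·4
1 = −3·95 + 22·13
1 = 22·108 − 25·95
1 = −25·203 + 47·108
1 = 47·311 − 72·203
1 = −72·1136 + 263·311
1 = 263·21895 − 5069·1136
So 1136·(-5069) ≡ 1 (mod 21895), and -5069 ≡ 16826 (mod 21895).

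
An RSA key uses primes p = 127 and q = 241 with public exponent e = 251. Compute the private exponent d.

φ(n) = (p−1)(q−1) = 126·240 = 30240.
Need d with 251·d ≡ 1 (mod 30240). Apply the extended Euclidean algorithm:
30240 = 120·251 + 120
251 = 2·120 + 11
120 = 10·11 + 10
11 = 1·10 + 1
10 = 10·1 + 0
Back-substitute:
1 = 11 − 10
1 = −120 + 11·11
1 = 11·251 − 23·120
1 = −23·30240 + 2771·251
So 251·2771 ≡ 1 (mod 30240), hence d = 2771.

2771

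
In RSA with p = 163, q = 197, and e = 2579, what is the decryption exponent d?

φ(n) = (p−1)(q−1) = 162·196 = 31752.
Need d with 2579·d ≡ 1 (mod 31752). Apply the extended Euclidean algorithm:
31752 = 12×2579 + 804
2579 = 3×804 + 167
804 = 4×167 + 136
167 = 1×136 + 31
136 = 4×31 + 12
31 = 2×12 + 7
12 = 1×7 + 5
7 = 1×5 + 2
5 = 2×2 + 1
2 = 2×1 + 0
Back-substitute:
1 = 5 − 2·2
1 = −2·7 + 3·5
1 = 3·12 − 5·7
1 = −5·31 + 13·12
1 = 13·136 − 57·31
1 = −57·167 + 70·136
1 = 70·804 − 337·167
1 = −337·2579 + 1081·804
1 = 1081·31752 − 13309·2579
So 2579·(-13309) ≡ 1 (mod 31752), hence d ≡ -13309 ≡ 18443 (mod 31752).

18443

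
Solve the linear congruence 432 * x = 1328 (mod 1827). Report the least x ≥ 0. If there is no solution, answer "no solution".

gcd(432, 1827):
1827 = 4×432 + 99
432 = 4×99 + 36
99 = 2×36 + 27
36 = 1×27 + 9
27 = 3×9 + 0
gcd = 9, but 9 ∤ 1328, so the congruence has no solution.

no solution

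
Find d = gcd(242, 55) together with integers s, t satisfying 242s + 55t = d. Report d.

Apply Euclid's algorithm to 242 and 55:
242 = 4*55 + 22
55 = 2*22 + 11
22 = 2*11 + 0
gcd(242, 55) = 11.
Express as a combination:
11 = 55 − 2·22
11 = −2·242 + 9·55
So 11 = (-2)·242 + (9)·55.

11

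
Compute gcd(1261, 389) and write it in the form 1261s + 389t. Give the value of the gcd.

1

Euclidean algorithm:
1261 = 3×389 + 94
389 = 4×94 + 13
94 = 7×13 + 3
13 = 4×3 + 1
3 = 3×1 + 0
gcd(1261, 389) = 1.
Working backward:
1 = 13 − 4·3
1 = −4·94 + 29·13
1 = 29·389 − 120·94
1 = −120·1261 + 389·389
So 1 = (-120)·1261 + (389)·389.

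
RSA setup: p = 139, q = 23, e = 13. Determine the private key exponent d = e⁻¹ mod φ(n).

φ(n) = (p−1)(q−1) = 138·22 = 3036.
Need d with 13·d ≡ 1 (mod 3036). Apply the extended Euclidean algorithm:
3036 = 233*13 + 7
13 = 1*7 + 6
7 = 1*6 + 1
6 = 6*1 + 0
Back-substitute:
1 = 7 − 6
1 = −13 + 2·7
1 = 2·3036 − 467·13
So 13·(-467) ≡ 1 (mod 3036), hence d ≡ -467 ≡ 2569 (mod 3036).

2569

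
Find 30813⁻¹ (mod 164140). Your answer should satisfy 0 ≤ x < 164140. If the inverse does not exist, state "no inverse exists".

Apply the Euclidean algorithm to 164140 and 30813:
164140 = 5×30813 + 10075
30813 = 3×10075 + 588
10075 = 17×588 + 79
588 = 7×79 + 35
79 = 2×35 + 9
35 = 3×9 + 8
9 = 1×8 + 1
8 = 8×1 + 0
gcd = 1, so the inverse exists. Back-substitute:
1 = 9 − 8
1 = −35 + 4·9
1 = 4·79 − 9·35
1 = −9·588 + 67·79
1 = 67·10075 − 1148·588
1 = −1148·30813 + 3511·10075
1 = 3511·164140 − 18703·30813
So 30813·(-18703) ≡ 1 (mod 164140), and -18703 ≡ 145437 (mod 164140).

145437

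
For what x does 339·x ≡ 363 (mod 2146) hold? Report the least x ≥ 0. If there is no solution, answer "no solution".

First find gcd(339, 2146):
2146 = 6×339 + 112
339 = 3×112 + 3
112 = 37×3 + 1
3 = 3×1 + 0
gcd = 1, so a unique solution mod 2146 exists.
Back-substitute for the Bézout coefficients:
1 = 112 − 37·3
1 = −37·339 + 112·112
1 = 112·2146 − 709·339
So 339·(-709) ≡ 1 (mod 2146), giving 339⁻¹ ≡ 1437.
x ≡ 339⁻¹·363 ≡ 1437·363 ≡ 153 (mod 2146).

153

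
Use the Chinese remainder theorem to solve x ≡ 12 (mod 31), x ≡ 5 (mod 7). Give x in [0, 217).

12

Write x = 12 + 31·k. Then 31·k ≡ 5 − 12 ≡ 0 (mod 7).
Need 31⁻¹ mod 7. Extended Euclid on (7, 3):
7 = 2·3 + 1
3 = 3·1 + 0
Back-substitute:
1 = 7 − 2·3
31⁻¹ ≡ 5 (mod 7), so k ≡ 5·0 ≡ 0 (mod 7).
x = 12 + 31·0 = 12.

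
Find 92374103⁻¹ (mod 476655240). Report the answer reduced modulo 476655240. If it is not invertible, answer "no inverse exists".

Apply the Euclidean algorithm to 476655240 and 92374103:
476655240 = 5*92374103 + 14784725
92374103 = 6*14784725 + 3665753
14784725 = 4*3665753 + 121713
3665753 = 30*121713 + 14363
121713 = 8*14363 + 6809
14363 = 2*6809 + 745
6809 = 9*745 + 104
745 = 7*104 + 17
104 = 6*17 + 2
17 = 8*2 + 1
2 = 2*1 + 0
Since gcd(92374103, 476655240) = 1, back-substitute to write 1 as a combination:
1 = 17 − 8·2
1 = −8·104 + 49·17
1 = 49·745 − 351·104
1 = −351·6809 + 3208·745
1 = 3208·14363 − 6767·6809
1 = −6767·121713 + 57344·14363
1 = 57344·3665753 − 1727087·121713
1 = −1727087·14784725 + 6965692·3665753
1 = 6965692·92374103 − 43521239·14784725
1 = −43521239·476655240 + 224571887·92374103
So 92374103·224571887 ≡ 1 (mod 476655240).

224571887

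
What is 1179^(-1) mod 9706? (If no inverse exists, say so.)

Apply the Euclidean algorithm to 9706 and 1179:
9706 = 8*1179 + 274
1179 = 4*274 + 83
274 = 3*83 + 25
83 = 3*25 + 8
25 = 3*8 + 1
8 = 8*1 + 0
gcd = 1, so the inverse exists. Back-substitute:
1 = 25 − 3·8
1 = −3·83 + 10·25
1 = 10·274 − 33·83
1 = −33·1179 + 142·274
1 = 142·9706 − 1169·1179
Hence 1179⁻¹ ≡ -1169 ≡ 8537 (mod 9706).

8537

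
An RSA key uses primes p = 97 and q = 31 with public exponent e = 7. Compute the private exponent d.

823

φ(n) = (p−1)(q−1) = 96·30 = 2880.
Need d with 7·d ≡ 1 (mod 2880). Apply the extended Euclidean algorithm:
2880 = 411×7 + 3
7 = 2×3 + 1
3 = 3×1 + 0
Back-substitute:
1 = 7 − 2·3
1 = −2·2880 + 823·7
So 7·823 ≡ 1 (mod 2880), hence d = 823.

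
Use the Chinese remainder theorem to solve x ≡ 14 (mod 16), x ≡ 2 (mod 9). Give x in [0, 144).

Write x = 14 + 16·k. Then 16·k ≡ 2 − 14 ≡ 6 (mod 9).
Need 16⁻¹ mod 9. Extended Euclid on (9, 7):
9 = 1×7 + 2
7 = 3×2 + 1
2 = 2×1 + 0
Back-substitute:
1 = 7 − 3·2
1 = −3·9 + 4·7
16⁻¹ ≡ 4 (mod 9), so k ≡ 4·6 ≡ 6 (mod 9).
x = 14 + 16·6 = 110.

110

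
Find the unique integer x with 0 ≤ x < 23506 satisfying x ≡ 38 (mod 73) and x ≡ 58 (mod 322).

15514

Write x = 38 + 73·k. Then 73·k ≡ 58 − 38 ≡ 20 (mod 322).
Need 73⁻¹ mod 322. Extended Euclid on (322, 73):
322 = 4*73 + 30
73 = 2*30 + 13
30 = 2*13 + 4
13 = 3*4 + 1
4 = 4*1 + 0
Back-substitute:
1 = 13 − 3·4
1 = −3·30 + 7·13
1 = 7·73 − 17·30
1 = −17·322 + 75·73
73⁻¹ ≡ 75 (mod 322), so k ≡ 75·20 ≡ 212 (mod 322).
x = 38 + 73·212 = 15514.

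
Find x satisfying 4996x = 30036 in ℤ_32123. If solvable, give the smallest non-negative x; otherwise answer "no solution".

First find gcd(4996, 32123):
32123 = 6×4996 + 2147
4996 = 2×2147 + 702
2147 = 3×702 + 41
702 = 17×41 + 5
41 = 8×5 + 1
5 = 5×1 + 0
gcd = 1, so a unique solution mod 32123 exists.
Back-substitute for the Bézout coefficients:
1 = 41 − 8·5
1 = −8·702 + 137·41
1 = 137·2147 − 419·702
1 = −419·4996 + 975·2147
1 = 975·32123 − 6269·4996
So 4996·(-6269) ≡ 1 (mod 32123), giving 4996⁻¹ ≡ 25854.
x ≡ 4996⁻¹·30036 ≡ 25854·30036 ≡ 9342 (mod 32123).

9342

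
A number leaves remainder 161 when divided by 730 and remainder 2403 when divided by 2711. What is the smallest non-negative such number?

1650691

Write x = 161 + 730·k. Then 730·k ≡ 2403 − 161 ≡ 2242 (mod 2711).
Need 730⁻¹ mod 2711. Extended Euclid on (2711, 730):
2711 = 3*730 + 521
730 = 1*521 + 209
521 = 2*209 + 103
209 = 2*103 + 3
103 = 34*3 + 1
3 = 3*1 + 0
Back-substitute:
1 = 103 − 34·3
1 = −34·209 + 69·103
1 = 69·521 − 172·209
1 = −172·730 + 241·521
1 = 241·2711 − 895·730
730⁻¹ ≡ 1816 (mod 2711), so k ≡ 1816·2242 ≡ 2261 (mod 2711).
x = 161 + 730·2261 = 1650691.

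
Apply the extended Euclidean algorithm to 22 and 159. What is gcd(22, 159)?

Repeated division:
159 = 7*22 + 5
22 = 4*5 + 2
5 = 2*2 + 1
2 = 2*1 + 0
gcd(22, 159) = 1.
Back-substituting:
1 = 5 − 2·2
1 = −2·22 + 9·5
1 = 9·159 − 65·22
So 1 = (9)·159 + (-65)·22.

1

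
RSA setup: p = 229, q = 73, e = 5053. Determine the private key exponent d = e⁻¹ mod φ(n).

4597

φ(n) = (p−1)(q−1) = 228·72 = 16416.
Need d with 5053·d ≡ 1 (mod 16416). Apply the extended Euclidean algorithm:
16416 = 3·5053 + 1257
5053 = 4·1257 + 25
1257 = 50·25 + 7
25 = 3·7 + 4
7 = 1·4 + 3
4 = 1·3 + 1
3 = 3·1 + 0
Back-substitute:
1 = 4 − 3
1 = −7 + 2·4
1 = 2·25 − 7·7
1 = −7·1257 + 352·25
1 = 352·5053 − 1415·1257
1 = −1415·16416 + 4597·5053
So 5053·4597 ≡ 1 (mod 16416), hence d = 4597.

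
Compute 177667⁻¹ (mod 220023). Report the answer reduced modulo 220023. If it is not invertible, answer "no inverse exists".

30082

Apply the Euclidean algorithm to 220023 and 177667:
220023 = 1*177667 + 42356
177667 = 4*42356 + 8243
42356 = 5*8243 + 1141
8243 = 7*1141 + 256
1141 = 4*256 + 117
256 = 2*117 + 22
117 = 5*22 + 7
22 = 3*7 + 1
7 = 7*1 + 0
The gcd is 1. Working backward:
1 = 22 − 3·7
1 = −3·117 + 16·22
1 = 16·256 − 35·117
1 = −35·1141 + 156·256
1 = 156·8243 − 1127·1141
1 = −1127·42356 + 5791·8243
1 = 5791·177667 − 24291·42356
1 = −24291·220023 + 30082·177667
So 177667·30082 ≡ 1 (mod 220023).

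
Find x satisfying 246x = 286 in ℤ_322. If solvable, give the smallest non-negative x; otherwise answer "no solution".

153

First find gcd(246, 322):
322 = 1×246 + 76
246 = 3×76 + 18
76 = 4×18 + 4
18 = 4×4 + 2
4 = 2×2 + 0
gcd = 2 and 2 | 286, so solutions exist. Divide through by 2: 123x ≡ 143 (mod 161).
Now find 123⁻¹ mod 161:
161 = 1*123 + 38
123 = 3*38 + 9
38 = 4*9 + 2
9 = 4*2 + 1
2 = 2*1 + 0
Back-substitute:
1 = 9 − 4·2
1 = −4·38 + 17·9
1 = 17·123 − 55·38
1 = −55·161 + 72·123
So 123⁻¹ ≡ 72 (mod 161).
Then x ≡ 72·143 ≡ 153 (mod 161); the smallest non-negative solution is x = 153.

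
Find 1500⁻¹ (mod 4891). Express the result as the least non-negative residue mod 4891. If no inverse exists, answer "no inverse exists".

4203

Extended Euclidean algorithm:
4891 = 3×1500 + 391
1500 = 3×391 + 327
391 = 1×327 + 64
327 = 5×64 + 7
64 = 9×7 + 1
7 = 7×1 + 0
Since gcd(1500, 4891) = 1, back-substitute to write 1 as a combination:
1 = 64 − 9·7
1 = −9·327 + 46·64
1 = 46·391 − 55·327
1 = −55·1500 + 211·391
1 = 211·4891 − 688·1500
Thus 1500·(-688) ≡ 1 (mod 4891); reducing, -688 mod 4891 = 4203.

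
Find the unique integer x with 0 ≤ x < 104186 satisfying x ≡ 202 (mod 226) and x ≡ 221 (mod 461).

10824

Write x = 202 + 226·k. Then 226·k ≡ 221 − 202 ≡ 19 (mod 461).
Need 226⁻¹ mod 461. Extended Euclid on (461, 226):
461 = 2·226 + 9
226 = 25·9 + 1
9 = 9·1 + 0
Back-substitute:
1 = 226 − 25·9
1 = −25·461 + 51·226
226⁻¹ ≡ 51 (mod 461), so k ≡ 51·19 ≡ 47 (mod 461).
x = 202 + 226·47 = 10824.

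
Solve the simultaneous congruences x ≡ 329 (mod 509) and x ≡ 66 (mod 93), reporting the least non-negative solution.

34941

Write x = 329 + 509·k. Then 509·k ≡ 66 − 329 ≡ 16 (mod 93).
Need 509⁻¹ mod 93. Extended Euclid on (93, 44):
93 = 2×44 + 5
44 = 8×5 + 4
5 = 1×4 + 1
4 = 4×1 + 0
Back-substitute:
1 = 5 − 4
1 = −44 + 9·5
1 = 9·93 − 19·44
509⁻¹ ≡ 74 (mod 93), so k ≡ 74·16 ≡ 68 (mod 93).
x = 329 + 509·68 = 34941.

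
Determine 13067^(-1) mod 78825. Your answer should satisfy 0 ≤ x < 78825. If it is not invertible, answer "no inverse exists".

Extended Euclidean algorithm:
78825 = 6×13067 + 423
13067 = 30×423 + 377
423 = 1×377 + 46
377 = 8×46 + 9
46 = 5×9 + 1
9 = 9×1 + 0
The gcd is 1. Working backward:
1 = 46 − 5·9
1 = −5·377 + 41·46
1 = 41·423 − 46·377
1 = −46·13067 + 1421·423
1 = 1421·78825 − 8572·13067
So 13067·(-8572) ≡ 1 (mod 78825), and -8572 ≡ 70253 (mod 78825).

70253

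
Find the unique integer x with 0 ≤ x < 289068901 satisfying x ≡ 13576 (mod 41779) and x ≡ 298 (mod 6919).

218267072

Write x = 13576 + 41779·k. Then 41779·k ≡ 298 − 13576 ≡ 560 (mod 6919).
Need 41779⁻¹ mod 6919. Extended Euclid on (6919, 265):
6919 = 26*265 + 29
265 = 9*29 + 4
29 = 7*4 + 1
4 = 4*1 + 0
Back-substitute:
1 = 29 − 7·4
1 = −7·265 + 64·29
1 = 64·6919 − 1671·265
41779⁻¹ ≡ 5248 (mod 6919), so k ≡ 5248·560 ≡ 5224 (mod 6919).
x = 13576 + 41779·5224 = 218267072.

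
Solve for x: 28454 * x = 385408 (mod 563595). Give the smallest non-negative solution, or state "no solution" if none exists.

First find gcd(28454, 563595):
563595 = 19*28454 + 22969
28454 = 1*22969 + 5485
22969 = 4*5485 + 1029
5485 = 5*1029 + 340
1029 = 3*340 + 9
340 = 37*9 + 7
9 = 1*7 + 2
7 = 3*2 + 1
2 = 2*1 + 0
gcd = 1, so a unique solution mod 563595 exists.
Back-substitute for the Bézout coefficients:
1 = 7 − 3·2
1 = −3·9 + 4·7
1 = 4·340 − 151·9
1 = −151·1029 + 457·340
1 = 457·5485 − 2436·1029
1 = −2436·22969 + 10201·5485
1 = 10201·28454 − 12637·22969
1 = −12637·563595 + 250304·28454
So 28454·(250304) ≡ 1 (mod 563595), giving 28454⁻¹ ≡ 250304.
x ≡ 28454⁻¹·385408 ≡ 250304·385408 ≡ 298667 (mod 563595).

298667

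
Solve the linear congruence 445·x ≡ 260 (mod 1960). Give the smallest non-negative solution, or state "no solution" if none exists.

First find gcd(445, 1960):
1960 = 4*445 + 180
445 = 2*180 + 85
180 = 2*85 + 10
85 = 8*10 + 5
10 = 2*5 + 0
gcd = 5 and 5 | 260, so solutions exist. Divide through by 5: 89x ≡ 52 (mod 392).
Now find 89⁻¹ mod 392:
392 = 4·89 + 36
89 = 2·36 + 17
36 = 2·17 + 2
17 = 8·2 + 1
2 = 2·1 + 0
Back-substitute:
1 = 17 − 8·2
1 = −8·36 + 17·17
1 = 17·89 − 42·36
1 = −42·392 + 185·89
So 89⁻¹ ≡ 185 (mod 392).
Then x ≡ 185·52 ≡ 212 (mod 392); the smallest non-negative solution is x = 212.

212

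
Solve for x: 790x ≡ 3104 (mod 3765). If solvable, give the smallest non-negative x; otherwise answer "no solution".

no solution

gcd(790, 3765):
3765 = 4·790 + 605
790 = 1·605 + 185
605 = 3·185 + 50
185 = 3·50 + 35
50 = 1·35 + 15
35 = 2·15 + 5
15 = 3·5 + 0
gcd = 5, but 5 ∤ 3104, so the congruence has no solution.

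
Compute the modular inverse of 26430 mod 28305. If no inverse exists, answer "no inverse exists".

no inverse exists

Compute gcd(26430, 28305):
28305 = 1·26430 + 1875
26430 = 14·1875 + 180
1875 = 10·180 + 75
180 = 2·75 + 30
75 = 2·30 + 15
30 = 2·15 + 0
Since gcd = 15 > 1, 26430 is not a unit mod 28305.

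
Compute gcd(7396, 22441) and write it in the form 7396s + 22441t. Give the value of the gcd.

1

Repeated division:
22441 = 3*7396 + 253
7396 = 29*253 + 59
253 = 4*59 + 17
59 = 3*17 + 8
17 = 2*8 + 1
8 = 8*1 + 0
gcd(7396, 22441) = 1.
Back-substituting:
1 = 17 − 2·8
1 = −2·59 + 7·17
1 = 7·253 − 30·59
1 = −30·7396 + 877·253
1 = 877·22441 − 2661·7396
So 1 = (877)·22441 + (-2661)·7396.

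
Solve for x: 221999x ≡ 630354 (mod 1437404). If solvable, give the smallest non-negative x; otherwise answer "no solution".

First find gcd(221999, 1437404):
1437404 = 6*221999 + 105410
221999 = 2*105410 + 11179
105410 = 9*11179 + 4799
11179 = 2*4799 + 1581
4799 = 3*1581 + 56
1581 = 28*56 + 13
56 = 4*13 + 4
13 = 3*4 + 1
4 = 4*1 + 0
gcd = 1, so a unique solution mod 1437404 exists.
Back-substitute for the Bézout coefficients:
1 = 13 − 3·4
1 = −3·56 + 13·13
1 = 13·1581 − 367·56
1 = −367·4799 + 1114·1581
1 = 1114·11179 − 2595·4799
1 = −2595·105410 + 24469·11179
1 = 24469·221999 − 51533·105410
1 = −51533·1437404 + 333667·221999
So 221999·(333667) ≡ 1 (mod 1437404), giving 221999⁻¹ ≡ 333667.
x ≡ 221999⁻¹·630354 ≡ 333667·630354 ≡ 187818 (mod 1437404).

187818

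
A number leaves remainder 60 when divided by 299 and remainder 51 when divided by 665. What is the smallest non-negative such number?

Write x = 60 + 299·k. Then 299·k ≡ 51 − 60 ≡ 656 (mod 665).
Need 299⁻¹ mod 665. Extended Euclid on (665, 299):
665 = 2×299 + 67
299 = 4×67 + 31
67 = 2×31 + 5
31 = 6×5 + 1
5 = 5×1 + 0
Back-substitute:
1 = 31 − 6·5
1 = −6·67 + 13·31
1 = 13·299 − 58·67
1 = −58·665 + 129·299
299⁻¹ ≡ 129 (mod 665), so k ≡ 129·656 ≡ 169 (mod 665).
x = 60 + 299·169 = 50591.

50591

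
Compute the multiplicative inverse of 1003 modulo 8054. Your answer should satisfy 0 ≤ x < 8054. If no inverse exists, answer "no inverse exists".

1879

Apply the Euclidean algorithm to 8054 and 1003:
8054 = 8×1003 + 30
1003 = 33×30 + 13
30 = 2×13 + 4
13 = 3×4 + 1
4 = 4×1 + 0
gcd = 1, so the inverse exists. Back-substitute:
1 = 13 − 3·4
1 = −3·30 + 7·13
1 = 7·1003 − 234·30
1 = −234·8054 + 1879·1003
So 1003·1879 ≡ 1 (mod 8054).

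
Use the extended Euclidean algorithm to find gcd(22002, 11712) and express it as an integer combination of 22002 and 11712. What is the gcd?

Apply Euclid's algorithm to 22002 and 11712:
22002 = 1×11712 + 10290
11712 = 1×10290 + 1422
10290 = 7×1422 + 336
1422 = 4×336 + 78
336 = 4×78 + 24
78 = 3×24 + 6
24 = 4×6 + 0
gcd(22002, 11712) = 6.
Back-substituting:
6 = 78 − 3·24
6 = −3·336 + 13·78
6 = 13·1422 − 55·336
6 = −55·10290 + 398·1422
6 = 398·11712 − 453·10290
6 = −453·22002 + 851·11712
So 6 = (-453)·22002 + (851)·11712.

6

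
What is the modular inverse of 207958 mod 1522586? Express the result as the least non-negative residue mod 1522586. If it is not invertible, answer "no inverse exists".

no inverse exists

Euclidean algorithm on 1522586, 207958:
1522586 = 7·207958 + 66880
207958 = 3·66880 + 7318
66880 = 9·7318 + 1018
7318 = 7·1018 + 192
1018 = 5·192 + 58
192 = 3·58 + 18
58 = 3·18 + 4
18 = 4·4 + 2
4 = 2·2 + 0
Since gcd = 2 > 1, 207958 is not a unit mod 1522586.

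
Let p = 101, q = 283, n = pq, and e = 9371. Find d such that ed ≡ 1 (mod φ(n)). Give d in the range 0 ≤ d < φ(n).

25931

φ(n) = (p−1)(q−1) = 100·282 = 28200.
Need d with 9371·d ≡ 1 (mod 28200). Apply the extended Euclidean algorithm:
28200 = 3×9371 + 87
9371 = 107×87 + 62
87 = 1×62 + 25
62 = 2×25 + 12
25 = 2×12 + 1
12 = 12×1 + 0
Back-substitute:
1 = 25 − 2·12
1 = −2·62 + 5·25
1 = 5·87 − 7·62
1 = −7·9371 + 754·87
1 = 754·28200 − 2269·9371
So 9371·(-2269) ≡ 1 (mod 28200), hence d ≡ -2269 ≡ 25931 (mod 28200).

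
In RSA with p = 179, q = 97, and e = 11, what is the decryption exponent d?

3107

φ(n) = (p−1)(q−1) = 178·96 = 17088.
Need d with 11·d ≡ 1 (mod 17088). Apply the extended Euclidean algorithm:
17088 = 1553·11 + 5
11 = 2·5 + 1
5 = 5·1 + 0
Back-substitute:
1 = 11 − 2·5
1 = −2·17088 + 3107·11
So 11·3107 ≡ 1 (mod 17088), hence d = 3107.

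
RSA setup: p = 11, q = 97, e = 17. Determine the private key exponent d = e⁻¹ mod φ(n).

φ(n) = (p−1)(q−1) = 10·96 = 960.
Need d with 17·d ≡ 1 (mod 960). Apply the extended Euclidean algorithm:
960 = 56×17 + 8
17 = 2×8 + 1
8 = 8×1 + 0
Back-substitute:
1 = 17 − 2·8
1 = −2·960 + 113·17
So 17·113 ≡ 1 (mod 960), hence d = 113.

113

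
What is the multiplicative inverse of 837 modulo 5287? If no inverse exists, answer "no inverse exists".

3651

Apply the Euclidean algorithm to 5287 and 837:
5287 = 6×837 + 265
837 = 3×265 + 42
265 = 6×42 + 13
42 = 3×13 + 3
13 = 4×3 + 1
3 = 3×1 + 0
The gcd is 1. Working backward:
1 = 13 − 4·3
1 = −4·42 + 13·13
1 = 13·265 − 82·42
1 = −82·837 + 259·265
1 = 259·5287 − 1636·837
Hence 837⁻¹ ≡ -1636 ≡ 3651 (mod 5287).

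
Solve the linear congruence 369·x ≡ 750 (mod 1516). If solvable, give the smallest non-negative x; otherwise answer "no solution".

1062

First find gcd(369, 1516):
1516 = 4×369 + 40
369 = 9×40 + 9
40 = 4×9 + 4
9 = 2×4 + 1
4 = 4×1 + 0
gcd = 1, so a unique solution mod 1516 exists.
Back-substitute for the Bézout coefficients:
1 = 9 − 2·4
1 = −2·40 + 9·9
1 = 9·369 − 83·40
1 = −83·1516 + 341·369
So 369·(341) ≡ 1 (mod 1516), giving 369⁻¹ ≡ 341.
x ≡ 369⁻¹·750 ≡ 341·750 ≡ 1062 (mod 1516).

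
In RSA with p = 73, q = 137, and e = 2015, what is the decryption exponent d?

8927

φ(n) = (p−1)(q−1) = 72·136 = 9792.
Need d with 2015·d ≡ 1 (mod 9792). Apply the extended Euclidean algorithm:
9792 = 4·2015 + 1732
2015 = 1·1732 + 283
1732 = 6·283 + 34
283 = 8·34 + 11
34 = 3·11 + 1
11 = 11·1 + 0
Back-substitute:
1 = 34 − 3·11
1 = −3·283 + 25·34
1 = 25·1732 − 153·283
1 = −153·2015 + 178·1732
1 = 178·9792 − 865·2015
So 2015·(-865) ≡ 1 (mod 9792), hence d ≡ -865 ≡ 8927 (mod 9792).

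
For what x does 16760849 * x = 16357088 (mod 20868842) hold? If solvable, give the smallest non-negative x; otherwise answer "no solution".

13772744

First find gcd(16760849, 20868842):
20868842 = 1·16760849 + 4107993
16760849 = 4·4107993 + 328877
4107993 = 12·328877 + 161469
328877 = 2·161469 + 5939
161469 = 27·5939 + 1116
5939 = 5·1116 + 359
1116 = 3·359 + 39
359 = 9·39 + 8
39 = 4·8 + 7
8 = 1·7 + 1
7 = 7·1 + 0
gcd = 1, so a unique solution mod 20868842 exists.
Back-substitute for the Bézout coefficients:
1 = 8 − 7
1 = −39 + 5·8
1 = 5·359 − 46·39
1 = −46·1116 + 143·359
1 = 143·5939 − 761·1116
1 = −761·161469 + 20690·5939
1 = 20690·328877 − 42141·161469
1 = −42141·4107993 + 526382·328877
1 = 526382·16760849 − 2147669·4107993
1 = −2147669·20868842 + 2674051·16760849
So 16760849·(2674051) ≡ 1 (mod 20868842), giving 16760849⁻¹ ≡ 2674051.
x ≡ 16760849⁻¹·16357088 ≡ 2674051·16357088 ≡ 13772744 (mod 20868842).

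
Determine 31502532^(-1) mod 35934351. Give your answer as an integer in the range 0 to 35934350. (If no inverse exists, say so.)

Euclidean algorithm on 35934351, 31502532:
35934351 = 1×31502532 + 4431819
31502532 = 7×4431819 + 479799
4431819 = 9×479799 + 113628
479799 = 4×113628 + 25287
113628 = 4×25287 + 12480
25287 = 2×12480 + 327
12480 = 38×327 + 54
327 = 6×54 + 3
54 = 18×3 + 0
Since gcd = 3 > 1, 31502532 is not a unit mod 35934351.

no inverse exists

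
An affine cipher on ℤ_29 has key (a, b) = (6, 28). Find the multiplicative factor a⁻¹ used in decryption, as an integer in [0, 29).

5

gcd(29, 6) by repeated division:
29 = 4*6 + 5
6 = 1*5 + 1
5 = 5*1 + 0
Since gcd(6, 29) = 1, back-substitute to write 1 as a combination:
1 = 6 − 5
1 = −29 + 5·6
So 6·5 ≡ 1 (mod 29).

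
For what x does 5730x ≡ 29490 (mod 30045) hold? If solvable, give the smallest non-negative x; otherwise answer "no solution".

1725

First find gcd(5730, 30045):
30045 = 5*5730 + 1395
5730 = 4*1395 + 150
1395 = 9*150 + 45
150 = 3*45 + 15
45 = 3*15 + 0
gcd = 15 and 15 | 29490, so solutions exist. Divide through by 15: 382x ≡ 1966 (mod 2003).
Now find 382⁻¹ mod 2003:
2003 = 5*382 + 93
382 = 4*93 + 10
93 = 9*10 + 3
10 = 3*3 + 1
3 = 3*1 + 0
Back-substitute:
1 = 10 − 3·3
1 = −3·93 + 28·10
1 = 28·382 − 115·93
1 = −115·2003 + 603·382
So 382⁻¹ ≡ 603 (mod 2003).
Then x ≡ 603·1966 ≡ 1725 (mod 2003); the smallest non-negative solution is x = 1725.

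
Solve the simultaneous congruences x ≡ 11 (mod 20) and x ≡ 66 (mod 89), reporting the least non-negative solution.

511

Write x = 11 + 20·k. Then 20·k ≡ 66 − 11 ≡ 55 (mod 89).
Need 20⁻¹ mod 89. Extended Euclid on (89, 20):
89 = 4·20 + 9
20 = 2·9 + 2
9 = 4·2 + 1
2 = 2·1 + 0
Back-substitute:
1 = 9 − 4·2
1 = −4·20 + 9·9
1 = 9·89 − 40·20
20⁻¹ ≡ 49 (mod 89), so k ≡ 49·55 ≡ 25 (mod 89).
x = 11 + 20·25 = 511.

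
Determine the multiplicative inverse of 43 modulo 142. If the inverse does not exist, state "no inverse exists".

109

Run Euclid on (142, 43):
142 = 3×43 + 13
43 = 3×13 + 4
13 = 3×4 + 1
4 = 4×1 + 0
Since gcd(43, 142) = 1, back-substitute to write 1 as a combination:
1 = 13 − 3·4
1 = −3·43 + 10·13
1 = 10·142 − 33·43
So 43·(-33) ≡ 1 (mod 142), and -33 ≡ 109 (mod 142).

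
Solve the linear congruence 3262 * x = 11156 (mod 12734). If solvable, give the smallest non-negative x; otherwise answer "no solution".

First find gcd(3262, 12734):
12734 = 3*3262 + 2948
3262 = 1*2948 + 314
2948 = 9*314 + 122
314 = 2*122 + 70
122 = 1*70 + 52
70 = 1*52 + 18
52 = 2*18 + 16
18 = 1*16 + 2
16 = 8*2 + 0
gcd = 2 and 2 | 11156, so solutions exist. Divide through by 2: 1631x ≡ 5578 (mod 6367).
Now find 1631⁻¹ mod 6367:
6367 = 3·1631 + 1474
1631 = 1·1474 + 157
1474 = 9·157 + 61
157 = 2·61 + 35
61 = 1·35 + 26
35 = 1·26 + 9
26 = 2·9 + 8
9 = 1·8 + 1
8 = 8·1 + 0
Back-substitute:
1 = 9 − 8
1 = −26 + 3·9
1 = 3·35 − 4·26
1 = −4·61 + 7·35
1 = 7·157 − 18·61
1 = −18·1474 + 169·157
1 = 169·1631 − 187·1474
1 = −187·6367 + 730·1631
So 1631⁻¹ ≡ 730 (mod 6367).
Then x ≡ 730·5578 ≡ 3427 (mod 6367); the smallest non-negative solution is x = 3427.

3427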